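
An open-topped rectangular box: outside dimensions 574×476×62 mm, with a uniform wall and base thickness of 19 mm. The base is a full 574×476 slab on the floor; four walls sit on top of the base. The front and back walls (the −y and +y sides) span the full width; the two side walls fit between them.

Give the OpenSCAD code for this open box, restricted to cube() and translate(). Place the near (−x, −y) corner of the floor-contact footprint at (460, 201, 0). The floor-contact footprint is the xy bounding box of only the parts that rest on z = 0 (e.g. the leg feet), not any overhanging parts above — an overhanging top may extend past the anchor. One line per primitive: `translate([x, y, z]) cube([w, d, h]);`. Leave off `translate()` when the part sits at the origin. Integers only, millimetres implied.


translate([460, 201, 0]) cube([574, 476, 19]);
translate([460, 201, 19]) cube([574, 19, 43]);
translate([460, 658, 19]) cube([574, 19, 43]);
translate([460, 220, 19]) cube([19, 438, 43]);
translate([1015, 220, 19]) cube([19, 438, 43]);


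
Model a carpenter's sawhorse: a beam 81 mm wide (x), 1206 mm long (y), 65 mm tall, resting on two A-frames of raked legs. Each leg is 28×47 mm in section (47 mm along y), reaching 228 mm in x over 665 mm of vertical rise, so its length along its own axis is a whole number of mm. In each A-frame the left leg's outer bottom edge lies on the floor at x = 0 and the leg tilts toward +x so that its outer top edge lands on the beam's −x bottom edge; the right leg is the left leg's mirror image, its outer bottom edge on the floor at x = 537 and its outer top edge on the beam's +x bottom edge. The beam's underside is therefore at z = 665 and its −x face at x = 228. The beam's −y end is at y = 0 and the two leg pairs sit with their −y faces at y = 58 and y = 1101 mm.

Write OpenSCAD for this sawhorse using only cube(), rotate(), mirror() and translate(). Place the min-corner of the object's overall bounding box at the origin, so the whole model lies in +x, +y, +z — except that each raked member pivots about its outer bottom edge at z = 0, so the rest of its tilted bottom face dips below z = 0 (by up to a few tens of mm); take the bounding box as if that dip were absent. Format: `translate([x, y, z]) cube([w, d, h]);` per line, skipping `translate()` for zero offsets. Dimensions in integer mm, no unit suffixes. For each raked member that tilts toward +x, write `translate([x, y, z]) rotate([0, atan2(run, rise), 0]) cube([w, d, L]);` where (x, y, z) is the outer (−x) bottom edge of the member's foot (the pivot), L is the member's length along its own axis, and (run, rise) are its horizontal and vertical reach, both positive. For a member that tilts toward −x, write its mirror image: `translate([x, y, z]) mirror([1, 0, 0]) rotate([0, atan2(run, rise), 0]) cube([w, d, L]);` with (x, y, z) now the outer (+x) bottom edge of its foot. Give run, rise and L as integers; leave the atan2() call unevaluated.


translate([228, 0, 665]) cube([81, 1206, 65]);
translate([0, 58, 0]) rotate([0, atan2(228, 665), 0]) cube([28, 47, 703]);
translate([537, 58, 0]) mirror([1, 0, 0]) rotate([0, atan2(228, 665), 0]) cube([28, 47, 703]);
translate([0, 1101, 0]) rotate([0, atan2(228, 665), 0]) cube([28, 47, 703]);
translate([537, 1101, 0]) mirror([1, 0, 0]) rotate([0, atan2(228, 665), 0]) cube([28, 47, 703]);


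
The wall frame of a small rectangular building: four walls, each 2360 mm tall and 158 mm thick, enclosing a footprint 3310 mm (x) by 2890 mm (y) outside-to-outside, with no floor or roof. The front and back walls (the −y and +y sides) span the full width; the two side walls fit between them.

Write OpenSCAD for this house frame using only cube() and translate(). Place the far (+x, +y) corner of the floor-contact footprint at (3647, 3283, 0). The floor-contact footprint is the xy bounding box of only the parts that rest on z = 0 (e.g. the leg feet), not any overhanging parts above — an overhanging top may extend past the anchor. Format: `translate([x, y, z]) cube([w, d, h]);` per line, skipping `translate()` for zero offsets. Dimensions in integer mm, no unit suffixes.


translate([337, 393, 0]) cube([3310, 158, 2360]);
translate([337, 3125, 0]) cube([3310, 158, 2360]);
translate([337, 551, 0]) cube([158, 2574, 2360]);
translate([3489, 551, 0]) cube([158, 2574, 2360]);


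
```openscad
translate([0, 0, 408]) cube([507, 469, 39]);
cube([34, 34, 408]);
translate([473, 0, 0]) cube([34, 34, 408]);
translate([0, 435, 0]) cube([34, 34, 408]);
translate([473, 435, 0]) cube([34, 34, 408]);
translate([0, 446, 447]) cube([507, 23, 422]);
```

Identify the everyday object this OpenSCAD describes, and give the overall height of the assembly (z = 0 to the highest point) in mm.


A chair. The overall height is 869 mm.

A slab on four corner posts with a tall panel at the back — a chair. The seat slab sits at z = 408 with thickness 39, and the 422 mm backrest starts at the seat top, so the overall height is 408 + 39 + 422 = 869 mm.


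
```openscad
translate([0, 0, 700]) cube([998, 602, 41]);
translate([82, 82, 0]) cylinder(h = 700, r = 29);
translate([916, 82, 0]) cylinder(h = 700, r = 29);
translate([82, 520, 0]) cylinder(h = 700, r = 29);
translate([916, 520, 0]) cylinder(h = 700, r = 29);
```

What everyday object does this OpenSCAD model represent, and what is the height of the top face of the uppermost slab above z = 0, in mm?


A table. The table height is 741 mm.

A 998×602×41 slab sits at z = 700 on four Ø58 mm round legs — a table. The top surface is at 700 + 41 = 741 mm.


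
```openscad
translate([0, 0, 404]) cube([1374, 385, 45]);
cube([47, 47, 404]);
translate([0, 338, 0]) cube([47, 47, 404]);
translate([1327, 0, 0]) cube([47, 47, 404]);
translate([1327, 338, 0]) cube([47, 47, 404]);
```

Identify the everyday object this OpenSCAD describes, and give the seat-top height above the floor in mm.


A bench. The seat-top height is 449 mm.

A long slab on four corner posts — a bench. The slab sits at z = 404 with thickness 45, so the top is 404 + 45 = 449 mm.


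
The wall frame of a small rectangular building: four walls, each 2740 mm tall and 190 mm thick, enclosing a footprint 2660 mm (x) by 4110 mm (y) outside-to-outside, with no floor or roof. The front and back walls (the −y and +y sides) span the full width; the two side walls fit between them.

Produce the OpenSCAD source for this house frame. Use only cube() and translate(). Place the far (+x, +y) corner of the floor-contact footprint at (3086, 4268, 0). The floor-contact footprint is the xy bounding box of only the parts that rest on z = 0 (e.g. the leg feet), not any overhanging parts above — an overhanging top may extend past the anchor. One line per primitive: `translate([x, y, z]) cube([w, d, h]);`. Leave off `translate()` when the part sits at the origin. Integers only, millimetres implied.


translate([426, 158, 0]) cube([2660, 190, 2740]);
translate([426, 4078, 0]) cube([2660, 190, 2740]);
translate([426, 348, 0]) cube([190, 3730, 2740]);
translate([2896, 348, 0]) cube([190, 3730, 2740]);


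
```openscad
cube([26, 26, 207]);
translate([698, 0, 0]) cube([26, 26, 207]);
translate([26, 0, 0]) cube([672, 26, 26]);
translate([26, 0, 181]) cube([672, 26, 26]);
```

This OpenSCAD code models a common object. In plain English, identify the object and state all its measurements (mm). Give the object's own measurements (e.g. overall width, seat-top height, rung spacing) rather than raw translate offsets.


A rectangular picture frame lying in the x–z plane (depth along y). The opening is 672 mm wide (x) by 155 mm tall (z), surrounded by a border 26 mm wide on all four sides. The frame is 26 mm deep and is made of two full-height vertical stiles with two horizontal rails fitted between them.


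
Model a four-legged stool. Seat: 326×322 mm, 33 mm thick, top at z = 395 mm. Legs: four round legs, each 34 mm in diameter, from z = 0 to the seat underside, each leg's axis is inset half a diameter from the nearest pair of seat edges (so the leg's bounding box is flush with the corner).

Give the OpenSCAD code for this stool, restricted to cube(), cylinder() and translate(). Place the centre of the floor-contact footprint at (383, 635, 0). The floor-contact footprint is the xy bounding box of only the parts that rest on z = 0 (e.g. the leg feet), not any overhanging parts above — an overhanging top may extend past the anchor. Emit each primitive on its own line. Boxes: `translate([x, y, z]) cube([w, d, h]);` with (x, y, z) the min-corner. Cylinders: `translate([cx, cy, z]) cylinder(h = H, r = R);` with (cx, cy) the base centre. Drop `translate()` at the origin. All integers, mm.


translate([220, 474, 362]) cube([326, 322, 33]);
translate([237, 491, 0]) cylinder(h = 362, r = 17);
translate([529, 491, 0]) cylinder(h = 362, r = 17);
translate([237, 779, 0]) cylinder(h = 362, r = 17);
translate([529, 779, 0]) cylinder(h = 362, r = 17);


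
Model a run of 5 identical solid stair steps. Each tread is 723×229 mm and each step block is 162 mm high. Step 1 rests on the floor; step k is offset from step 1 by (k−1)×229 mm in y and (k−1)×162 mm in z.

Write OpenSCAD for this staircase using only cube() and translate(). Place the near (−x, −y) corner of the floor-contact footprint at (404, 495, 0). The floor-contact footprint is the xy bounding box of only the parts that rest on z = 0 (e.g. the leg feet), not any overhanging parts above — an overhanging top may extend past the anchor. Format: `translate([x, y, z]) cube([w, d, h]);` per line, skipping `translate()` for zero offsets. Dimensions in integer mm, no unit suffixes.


translate([404, 495, 0]) cube([723, 229, 162]);
translate([404, 724, 162]) cube([723, 229, 162]);
translate([404, 953, 324]) cube([723, 229, 162]);
translate([404, 1182, 486]) cube([723, 229, 162]);
translate([404, 1411, 648]) cube([723, 229, 162]);


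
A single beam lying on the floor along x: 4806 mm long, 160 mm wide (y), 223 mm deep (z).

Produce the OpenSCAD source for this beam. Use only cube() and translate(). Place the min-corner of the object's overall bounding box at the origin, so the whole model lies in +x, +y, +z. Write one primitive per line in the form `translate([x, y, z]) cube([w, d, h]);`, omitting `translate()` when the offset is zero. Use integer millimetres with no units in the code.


cube([4806, 160, 223]);


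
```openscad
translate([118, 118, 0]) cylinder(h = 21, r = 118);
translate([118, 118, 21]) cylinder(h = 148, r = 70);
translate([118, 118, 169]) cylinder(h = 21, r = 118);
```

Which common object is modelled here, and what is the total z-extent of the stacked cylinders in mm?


A spool. The overall height is 190 mm.

Three coaxial cylinders, large–small–large — a spool. Two 21 mm flanges and a 148 mm core give 21 + 148 + 21 = 190 mm.


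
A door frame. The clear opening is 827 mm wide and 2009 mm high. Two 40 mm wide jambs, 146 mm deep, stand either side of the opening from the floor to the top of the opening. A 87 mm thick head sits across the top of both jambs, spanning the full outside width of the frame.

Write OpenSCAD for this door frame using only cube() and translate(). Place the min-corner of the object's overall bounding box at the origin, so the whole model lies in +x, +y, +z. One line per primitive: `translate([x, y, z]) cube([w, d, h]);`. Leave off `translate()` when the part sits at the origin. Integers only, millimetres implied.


cube([40, 146, 2009]);
translate([867, 0, 0]) cube([40, 146, 2009]);
translate([0, 0, 2009]) cube([907, 146, 87]);


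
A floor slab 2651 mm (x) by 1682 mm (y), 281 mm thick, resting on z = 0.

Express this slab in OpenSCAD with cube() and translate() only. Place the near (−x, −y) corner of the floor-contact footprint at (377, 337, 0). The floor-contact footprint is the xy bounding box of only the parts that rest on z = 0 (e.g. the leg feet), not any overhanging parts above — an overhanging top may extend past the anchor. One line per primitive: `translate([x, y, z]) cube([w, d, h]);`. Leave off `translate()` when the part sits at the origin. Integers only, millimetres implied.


translate([377, 337, 0]) cube([2651, 1682, 281]);


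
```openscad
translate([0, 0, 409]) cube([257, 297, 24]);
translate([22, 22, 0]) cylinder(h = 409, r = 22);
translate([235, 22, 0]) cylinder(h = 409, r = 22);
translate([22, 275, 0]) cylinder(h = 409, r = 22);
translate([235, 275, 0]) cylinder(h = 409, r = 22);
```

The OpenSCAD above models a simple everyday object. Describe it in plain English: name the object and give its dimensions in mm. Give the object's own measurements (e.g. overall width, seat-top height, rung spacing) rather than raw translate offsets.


A simple wooden stool: a rectangular seat 257 mm (x) by 297 mm (y), 24 mm thick, top face at z = 433 mm, on four round legs, each 44 mm in diameter. The legs rest on z = 0, each leg's axis is inset half a diameter from the nearest pair of seat edges (so the leg's bounding box is flush with the corner).


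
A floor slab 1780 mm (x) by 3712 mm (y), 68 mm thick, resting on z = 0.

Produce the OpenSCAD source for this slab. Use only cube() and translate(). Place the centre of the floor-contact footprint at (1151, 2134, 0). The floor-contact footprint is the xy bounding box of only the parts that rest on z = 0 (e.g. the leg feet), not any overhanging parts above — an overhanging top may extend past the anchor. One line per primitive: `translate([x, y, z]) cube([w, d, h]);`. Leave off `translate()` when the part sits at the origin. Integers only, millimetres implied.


translate([261, 278, 0]) cube([1780, 3712, 68]);


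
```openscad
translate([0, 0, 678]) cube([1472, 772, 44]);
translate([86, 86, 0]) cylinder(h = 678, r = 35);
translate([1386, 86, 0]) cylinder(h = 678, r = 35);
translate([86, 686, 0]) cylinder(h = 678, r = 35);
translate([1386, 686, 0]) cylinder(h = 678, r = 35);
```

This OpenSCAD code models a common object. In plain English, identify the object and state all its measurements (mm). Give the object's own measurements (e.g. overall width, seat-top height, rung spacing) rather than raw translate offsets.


A rectangular dining table. The top is 1472×772×44 mm with its upper surface at z = 722 mm. It stands on four round legs of 70 mm diameter, each leg's bounding box inset 51 mm from the nearest pair of top edges, running from the floor to the underside of the top.


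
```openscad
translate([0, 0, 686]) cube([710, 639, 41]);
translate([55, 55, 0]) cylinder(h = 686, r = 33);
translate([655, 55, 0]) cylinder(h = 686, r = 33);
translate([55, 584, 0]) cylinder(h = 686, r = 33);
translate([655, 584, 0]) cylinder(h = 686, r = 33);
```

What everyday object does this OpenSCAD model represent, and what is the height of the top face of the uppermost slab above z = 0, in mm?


A table. The table height is 727 mm.

A 710×639×41 slab sits at z = 686 on four Ø66 mm round legs — a table. The top surface is at 686 + 41 = 727 mm.


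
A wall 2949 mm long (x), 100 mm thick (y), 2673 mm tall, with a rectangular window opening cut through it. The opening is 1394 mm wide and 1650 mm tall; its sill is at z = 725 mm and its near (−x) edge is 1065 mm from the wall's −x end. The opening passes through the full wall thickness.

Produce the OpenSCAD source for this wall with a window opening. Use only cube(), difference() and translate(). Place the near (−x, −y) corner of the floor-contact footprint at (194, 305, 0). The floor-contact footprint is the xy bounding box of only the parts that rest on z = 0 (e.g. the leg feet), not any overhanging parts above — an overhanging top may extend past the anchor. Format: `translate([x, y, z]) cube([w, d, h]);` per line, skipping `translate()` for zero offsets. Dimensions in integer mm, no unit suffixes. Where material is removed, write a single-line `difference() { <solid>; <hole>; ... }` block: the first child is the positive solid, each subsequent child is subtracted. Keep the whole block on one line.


difference() { translate([194, 305, 0]) cube([2949, 100, 2673]); translate([1259, 305, 725]) cube([1394, 100, 1650]); }


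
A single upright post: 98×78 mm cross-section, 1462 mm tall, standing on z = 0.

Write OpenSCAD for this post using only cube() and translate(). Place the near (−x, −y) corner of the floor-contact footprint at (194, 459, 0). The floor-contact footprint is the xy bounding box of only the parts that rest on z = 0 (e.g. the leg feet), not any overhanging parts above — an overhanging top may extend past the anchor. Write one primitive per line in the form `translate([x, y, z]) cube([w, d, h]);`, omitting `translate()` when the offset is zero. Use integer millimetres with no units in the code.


translate([194, 459, 0]) cube([98, 78, 1462]);


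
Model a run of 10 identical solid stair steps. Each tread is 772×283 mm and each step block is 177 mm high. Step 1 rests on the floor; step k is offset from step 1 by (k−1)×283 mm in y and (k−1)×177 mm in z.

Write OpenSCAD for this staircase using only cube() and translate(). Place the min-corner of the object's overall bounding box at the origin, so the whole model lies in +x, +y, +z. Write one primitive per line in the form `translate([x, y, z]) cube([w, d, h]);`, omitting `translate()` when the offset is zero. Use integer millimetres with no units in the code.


cube([772, 283, 177]);
translate([0, 283, 177]) cube([772, 283, 177]);
translate([0, 566, 354]) cube([772, 283, 177]);
translate([0, 849, 531]) cube([772, 283, 177]);
translate([0, 1132, 708]) cube([772, 283, 177]);
translate([0, 1415, 885]) cube([772, 283, 177]);
translate([0, 1698, 1062]) cube([772, 283, 177]);
translate([0, 1981, 1239]) cube([772, 283, 177]);
translate([0, 2264, 1416]) cube([772, 283, 177]);
translate([0, 2547, 1593]) cube([772, 283, 177]);


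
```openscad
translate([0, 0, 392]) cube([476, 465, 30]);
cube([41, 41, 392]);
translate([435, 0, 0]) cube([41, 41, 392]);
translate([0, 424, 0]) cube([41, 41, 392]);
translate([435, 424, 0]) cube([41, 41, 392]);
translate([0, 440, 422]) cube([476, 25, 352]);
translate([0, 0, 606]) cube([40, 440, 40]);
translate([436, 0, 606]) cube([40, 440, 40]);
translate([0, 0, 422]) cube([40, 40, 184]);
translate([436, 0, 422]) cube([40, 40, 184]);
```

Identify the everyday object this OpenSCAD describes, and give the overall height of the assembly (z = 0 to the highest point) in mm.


A chair. The overall height is 774 mm.

A slab on four corner posts with a tall panel at the back — a chair. The seat slab sits at z = 392 with thickness 30, and the 352 mm backrest starts at the seat top, so the overall height is 392 + 30 + 352 = 774 mm.


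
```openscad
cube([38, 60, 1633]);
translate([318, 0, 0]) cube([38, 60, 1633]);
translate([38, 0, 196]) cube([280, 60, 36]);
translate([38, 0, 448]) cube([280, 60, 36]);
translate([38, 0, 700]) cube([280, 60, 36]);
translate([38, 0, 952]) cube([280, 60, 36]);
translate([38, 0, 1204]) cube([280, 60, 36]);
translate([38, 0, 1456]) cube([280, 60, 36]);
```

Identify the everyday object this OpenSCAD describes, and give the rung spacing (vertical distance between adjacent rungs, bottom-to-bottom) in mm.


A ladder. The rung spacing is 252 mm.

Two tall 38×60 posts with 6 short bars between them — a ladder. Adjacent rungs sit at z = 196 and z = 448, so the spacing is 448 − 196 = 252 mm.


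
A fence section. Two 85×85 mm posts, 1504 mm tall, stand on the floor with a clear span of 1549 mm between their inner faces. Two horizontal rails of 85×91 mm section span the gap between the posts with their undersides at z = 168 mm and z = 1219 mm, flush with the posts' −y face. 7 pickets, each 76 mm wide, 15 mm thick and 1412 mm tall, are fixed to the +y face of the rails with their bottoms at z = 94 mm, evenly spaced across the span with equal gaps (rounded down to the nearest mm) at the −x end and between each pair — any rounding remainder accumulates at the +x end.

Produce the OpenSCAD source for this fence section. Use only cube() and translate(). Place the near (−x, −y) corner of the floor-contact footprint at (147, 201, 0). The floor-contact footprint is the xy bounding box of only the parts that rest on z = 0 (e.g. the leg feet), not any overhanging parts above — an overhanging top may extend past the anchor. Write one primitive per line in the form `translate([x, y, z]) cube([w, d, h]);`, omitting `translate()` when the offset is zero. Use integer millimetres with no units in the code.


translate([147, 201, 0]) cube([85, 85, 1504]);
translate([1781, 201, 0]) cube([85, 85, 1504]);
translate([232, 201, 168]) cube([1549, 85, 91]);
translate([232, 201, 1219]) cube([1549, 85, 91]);
translate([359, 286, 94]) cube([76, 15, 1412]);
translate([562, 286, 94]) cube([76, 15, 1412]);
translate([765, 286, 94]) cube([76, 15, 1412]);
translate([968, 286, 94]) cube([76, 15, 1412]);
translate([1171, 286, 94]) cube([76, 15, 1412]);
translate([1374, 286, 94]) cube([76, 15, 1412]);
translate([1577, 286, 94]) cube([76, 15, 1412]);


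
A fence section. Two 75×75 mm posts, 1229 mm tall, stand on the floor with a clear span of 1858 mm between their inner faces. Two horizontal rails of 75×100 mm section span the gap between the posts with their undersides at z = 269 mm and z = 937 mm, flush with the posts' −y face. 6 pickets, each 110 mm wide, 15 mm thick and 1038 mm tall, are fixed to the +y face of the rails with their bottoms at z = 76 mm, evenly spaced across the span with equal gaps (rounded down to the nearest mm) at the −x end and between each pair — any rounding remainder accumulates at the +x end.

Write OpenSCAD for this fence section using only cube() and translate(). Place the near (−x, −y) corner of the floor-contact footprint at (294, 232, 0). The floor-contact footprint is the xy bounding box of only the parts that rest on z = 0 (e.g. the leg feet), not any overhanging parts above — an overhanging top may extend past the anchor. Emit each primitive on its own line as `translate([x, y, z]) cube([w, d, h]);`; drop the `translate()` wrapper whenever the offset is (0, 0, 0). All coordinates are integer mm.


translate([294, 232, 0]) cube([75, 75, 1229]);
translate([2227, 232, 0]) cube([75, 75, 1229]);
translate([369, 232, 269]) cube([1858, 75, 100]);
translate([369, 232, 937]) cube([1858, 75, 100]);
translate([540, 307, 76]) cube([110, 15, 1038]);
translate([821, 307, 76]) cube([110, 15, 1038]);
translate([1102, 307, 76]) cube([110, 15, 1038]);
translate([1383, 307, 76]) cube([110, 15, 1038]);
translate([1664, 307, 76]) cube([110, 15, 1038]);
translate([1945, 307, 76]) cube([110, 15, 1038]);


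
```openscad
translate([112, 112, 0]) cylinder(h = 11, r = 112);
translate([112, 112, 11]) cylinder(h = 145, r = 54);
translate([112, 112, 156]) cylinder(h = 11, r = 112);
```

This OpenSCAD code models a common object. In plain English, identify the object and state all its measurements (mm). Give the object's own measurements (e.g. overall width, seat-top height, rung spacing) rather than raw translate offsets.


A spool: two coaxial disc flanges of radius 112 mm and thickness 11 mm, joined by a core cylinder of radius 54 mm and height 145 mm. The lower flange rests on z = 0 and the three cylinders share a vertical axis.


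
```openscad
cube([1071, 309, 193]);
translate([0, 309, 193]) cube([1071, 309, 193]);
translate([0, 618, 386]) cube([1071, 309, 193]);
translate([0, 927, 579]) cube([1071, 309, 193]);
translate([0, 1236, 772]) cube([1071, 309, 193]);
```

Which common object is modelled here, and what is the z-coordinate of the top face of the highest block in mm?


A staircase. The total rise is 965 mm.

5 identical blocks, each offset up and back from the previous — a staircase. Each step is 193 mm tall and there are 5 of them, so the total rise is 5 × 193 = 965 mm.


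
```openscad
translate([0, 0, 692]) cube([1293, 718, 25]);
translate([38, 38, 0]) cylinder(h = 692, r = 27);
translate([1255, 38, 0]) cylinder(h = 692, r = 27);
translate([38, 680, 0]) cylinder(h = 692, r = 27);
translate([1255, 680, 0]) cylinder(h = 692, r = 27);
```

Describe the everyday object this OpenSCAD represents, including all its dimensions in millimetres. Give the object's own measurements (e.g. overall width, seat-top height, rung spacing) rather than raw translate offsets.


A rectangular dining table. The top is 1293×718×25 mm with its upper surface at z = 717 mm. It stands on four round legs of 54 mm diameter, each leg's bounding box inset 11 mm from the nearest pair of top edges, running from the floor to the underside of the top.


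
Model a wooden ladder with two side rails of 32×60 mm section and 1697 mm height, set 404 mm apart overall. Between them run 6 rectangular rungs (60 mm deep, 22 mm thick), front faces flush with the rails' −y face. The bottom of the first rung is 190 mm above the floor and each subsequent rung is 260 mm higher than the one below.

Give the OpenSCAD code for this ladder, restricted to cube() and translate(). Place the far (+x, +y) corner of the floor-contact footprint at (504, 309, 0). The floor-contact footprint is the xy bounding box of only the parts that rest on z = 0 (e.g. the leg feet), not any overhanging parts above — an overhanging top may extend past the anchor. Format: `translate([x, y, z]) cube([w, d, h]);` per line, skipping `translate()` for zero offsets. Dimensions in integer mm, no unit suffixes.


translate([100, 249, 0]) cube([32, 60, 1697]);
translate([472, 249, 0]) cube([32, 60, 1697]);
translate([132, 249, 190]) cube([340, 60, 22]);
translate([132, 249, 450]) cube([340, 60, 22]);
translate([132, 249, 710]) cube([340, 60, 22]);
translate([132, 249, 970]) cube([340, 60, 22]);
translate([132, 249, 1230]) cube([340, 60, 22]);
translate([132, 249, 1490]) cube([340, 60, 22]);


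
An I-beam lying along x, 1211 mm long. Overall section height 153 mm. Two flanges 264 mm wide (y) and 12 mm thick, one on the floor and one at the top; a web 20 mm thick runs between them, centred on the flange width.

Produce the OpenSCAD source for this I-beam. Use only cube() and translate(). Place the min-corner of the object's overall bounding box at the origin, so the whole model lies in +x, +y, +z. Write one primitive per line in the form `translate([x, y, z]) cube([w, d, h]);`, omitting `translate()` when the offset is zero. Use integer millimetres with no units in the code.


cube([1211, 264, 12]);
translate([0, 122, 12]) cube([1211, 20, 129]);
translate([0, 0, 141]) cube([1211, 264, 12]);


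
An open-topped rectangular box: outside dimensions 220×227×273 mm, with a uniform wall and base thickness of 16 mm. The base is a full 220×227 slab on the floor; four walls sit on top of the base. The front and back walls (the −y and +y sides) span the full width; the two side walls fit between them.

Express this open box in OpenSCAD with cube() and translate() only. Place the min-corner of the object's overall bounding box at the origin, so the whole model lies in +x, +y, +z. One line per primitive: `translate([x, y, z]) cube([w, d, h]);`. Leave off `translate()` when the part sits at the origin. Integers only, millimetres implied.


cube([220, 227, 16]);
translate([0, 0, 16]) cube([220, 16, 257]);
translate([0, 211, 16]) cube([220, 16, 257]);
translate([0, 16, 16]) cube([16, 195, 257]);
translate([204, 16, 16]) cube([16, 195, 257]);


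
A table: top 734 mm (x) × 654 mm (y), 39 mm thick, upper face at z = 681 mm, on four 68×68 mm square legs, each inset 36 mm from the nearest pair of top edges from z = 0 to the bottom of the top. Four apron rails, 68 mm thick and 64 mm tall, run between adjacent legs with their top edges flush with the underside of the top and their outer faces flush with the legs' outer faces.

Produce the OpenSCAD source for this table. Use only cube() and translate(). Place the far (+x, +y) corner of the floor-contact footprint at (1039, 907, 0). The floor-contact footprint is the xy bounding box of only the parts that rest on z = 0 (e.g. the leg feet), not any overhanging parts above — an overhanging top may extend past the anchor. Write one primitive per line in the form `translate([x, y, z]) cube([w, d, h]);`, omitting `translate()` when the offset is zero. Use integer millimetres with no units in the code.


translate([341, 289, 642]) cube([734, 654, 39]);
translate([377, 325, 0]) cube([68, 68, 642]);
translate([971, 325, 0]) cube([68, 68, 642]);
translate([377, 839, 0]) cube([68, 68, 642]);
translate([971, 839, 0]) cube([68, 68, 642]);
translate([445, 325, 578]) cube([526, 68, 64]);
translate([445, 839, 578]) cube([526, 68, 64]);
translate([377, 393, 578]) cube([68, 446, 64]);
translate([971, 393, 578]) cube([68, 446, 64]);


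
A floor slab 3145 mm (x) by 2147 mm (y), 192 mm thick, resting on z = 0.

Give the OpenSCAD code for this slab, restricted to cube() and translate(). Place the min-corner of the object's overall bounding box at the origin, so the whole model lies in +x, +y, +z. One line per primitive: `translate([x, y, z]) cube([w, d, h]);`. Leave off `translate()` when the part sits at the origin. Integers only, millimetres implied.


cube([3145, 2147, 192]);


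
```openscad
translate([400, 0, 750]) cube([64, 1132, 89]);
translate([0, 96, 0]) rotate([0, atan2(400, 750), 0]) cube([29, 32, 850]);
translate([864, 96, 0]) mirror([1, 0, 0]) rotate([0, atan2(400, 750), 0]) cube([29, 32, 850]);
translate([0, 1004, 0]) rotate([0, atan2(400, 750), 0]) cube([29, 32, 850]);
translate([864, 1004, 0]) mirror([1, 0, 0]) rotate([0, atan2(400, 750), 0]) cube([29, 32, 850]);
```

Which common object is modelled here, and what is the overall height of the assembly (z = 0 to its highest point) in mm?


A sawhorse. The overall height is 839 mm.

A beam across two mirrored pairs of raked legs — a sawhorse. The beam's underside is at z = 750 (matching the legs' vertical rise in atan2(400, 750)) and the beam is 89 mm tall, so its top is at 750 + 89 = 839 mm. The raked legs top out at the beam's underside, so that is the highest point.


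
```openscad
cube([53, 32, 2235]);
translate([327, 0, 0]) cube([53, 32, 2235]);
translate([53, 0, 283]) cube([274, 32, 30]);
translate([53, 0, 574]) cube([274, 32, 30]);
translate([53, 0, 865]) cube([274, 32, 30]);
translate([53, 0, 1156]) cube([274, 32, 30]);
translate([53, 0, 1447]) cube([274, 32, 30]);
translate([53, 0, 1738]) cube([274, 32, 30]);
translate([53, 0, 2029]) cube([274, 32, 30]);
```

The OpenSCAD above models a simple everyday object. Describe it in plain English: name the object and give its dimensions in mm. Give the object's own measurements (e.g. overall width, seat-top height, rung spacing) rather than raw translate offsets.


A straight ladder. Two 53×32 mm vertical rails, 2235 mm tall, stand 380 mm apart (outside-to-outside) with their front faces coplanar on the −y side. 7 rungs, each 32 mm deep and 30 mm tall, span between the inner faces of the rails, front faces flush with the rails. The lowest rung's underside is at z = 283 mm and rungs are spaced 291 mm apart (underside to underside).


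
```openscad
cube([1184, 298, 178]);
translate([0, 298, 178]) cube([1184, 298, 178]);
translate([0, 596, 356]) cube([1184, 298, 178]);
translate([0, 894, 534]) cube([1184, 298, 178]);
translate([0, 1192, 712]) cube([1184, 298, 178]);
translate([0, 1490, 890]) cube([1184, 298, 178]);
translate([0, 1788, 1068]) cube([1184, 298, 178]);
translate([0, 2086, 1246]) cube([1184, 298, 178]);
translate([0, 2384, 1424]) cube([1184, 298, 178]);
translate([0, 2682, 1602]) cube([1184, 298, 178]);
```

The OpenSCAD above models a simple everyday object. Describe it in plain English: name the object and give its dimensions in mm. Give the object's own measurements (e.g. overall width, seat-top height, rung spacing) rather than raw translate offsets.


A straight staircase of 10 solid steps. Each step is 1184 mm wide (x), 298 mm deep (y, the going) and 178 mm tall (the rise). The first step rests on the floor; each subsequent step sits one going further in +y and one rise higher in +z, directly behind and above the previous step with no overlap.


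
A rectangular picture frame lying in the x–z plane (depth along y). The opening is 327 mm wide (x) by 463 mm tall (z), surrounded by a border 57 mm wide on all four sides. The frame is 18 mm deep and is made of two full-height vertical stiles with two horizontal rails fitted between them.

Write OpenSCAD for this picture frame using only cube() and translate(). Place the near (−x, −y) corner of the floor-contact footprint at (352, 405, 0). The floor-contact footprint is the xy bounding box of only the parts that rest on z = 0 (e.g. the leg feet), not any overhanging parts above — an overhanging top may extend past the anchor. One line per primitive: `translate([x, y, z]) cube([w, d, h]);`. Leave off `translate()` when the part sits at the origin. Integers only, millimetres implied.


translate([352, 405, 0]) cube([57, 18, 577]);
translate([736, 405, 0]) cube([57, 18, 577]);
translate([409, 405, 0]) cube([327, 18, 57]);
translate([409, 405, 520]) cube([327, 18, 57]);


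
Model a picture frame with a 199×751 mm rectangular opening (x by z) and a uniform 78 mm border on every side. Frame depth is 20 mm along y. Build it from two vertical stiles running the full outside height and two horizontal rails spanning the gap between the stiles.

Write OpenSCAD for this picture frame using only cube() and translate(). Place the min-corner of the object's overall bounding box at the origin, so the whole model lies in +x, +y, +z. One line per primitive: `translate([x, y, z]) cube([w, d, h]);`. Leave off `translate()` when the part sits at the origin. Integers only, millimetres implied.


cube([78, 20, 907]);
translate([277, 0, 0]) cube([78, 20, 907]);
translate([78, 0, 0]) cube([199, 20, 78]);
translate([78, 0, 829]) cube([199, 20, 78]);


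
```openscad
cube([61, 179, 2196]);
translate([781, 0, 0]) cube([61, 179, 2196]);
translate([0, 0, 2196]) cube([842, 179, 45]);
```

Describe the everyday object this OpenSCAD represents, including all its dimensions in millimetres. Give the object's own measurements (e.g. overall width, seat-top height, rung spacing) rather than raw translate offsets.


A door frame. The clear opening is 720 mm wide and 2196 mm high. Two 61 mm wide jambs, 179 mm deep, stand either side of the opening from the floor to the top of the opening. A 45 mm thick head sits across the top of both jambs, spanning the full outside width of the frame.


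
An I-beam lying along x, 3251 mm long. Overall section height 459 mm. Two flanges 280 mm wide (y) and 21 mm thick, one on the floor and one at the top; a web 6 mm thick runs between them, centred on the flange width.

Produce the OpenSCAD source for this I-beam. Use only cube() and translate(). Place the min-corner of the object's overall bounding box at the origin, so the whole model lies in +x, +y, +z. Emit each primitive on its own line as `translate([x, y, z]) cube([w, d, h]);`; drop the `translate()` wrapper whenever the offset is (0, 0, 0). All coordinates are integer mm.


cube([3251, 280, 21]);
translate([0, 137, 21]) cube([3251, 6, 417]);
translate([0, 0, 438]) cube([3251, 280, 21]);


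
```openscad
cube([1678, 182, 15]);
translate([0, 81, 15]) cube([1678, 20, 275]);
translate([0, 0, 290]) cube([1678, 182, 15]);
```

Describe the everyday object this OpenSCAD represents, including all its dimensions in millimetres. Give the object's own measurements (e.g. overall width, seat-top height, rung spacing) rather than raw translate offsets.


An I-beam lying along x, 1678 mm long. Overall section height 305 mm. Two flanges 182 mm wide (y) and 15 mm thick, one on the floor and one at the top; a web 20 mm thick runs between them, centred on the flange width.


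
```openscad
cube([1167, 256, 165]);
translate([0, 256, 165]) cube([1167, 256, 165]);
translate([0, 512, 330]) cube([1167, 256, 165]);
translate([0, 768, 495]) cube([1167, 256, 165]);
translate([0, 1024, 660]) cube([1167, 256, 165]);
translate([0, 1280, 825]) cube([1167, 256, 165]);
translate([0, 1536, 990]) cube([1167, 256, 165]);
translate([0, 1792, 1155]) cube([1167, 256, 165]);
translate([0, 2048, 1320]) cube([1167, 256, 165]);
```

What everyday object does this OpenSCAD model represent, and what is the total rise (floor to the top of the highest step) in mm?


A staircase. The total rise is 1485 mm.

9 identical blocks, each offset up and back from the previous — a staircase. Each step is 165 mm tall and there are 9 of them, so the total rise is 9 × 165 = 1485 mm.


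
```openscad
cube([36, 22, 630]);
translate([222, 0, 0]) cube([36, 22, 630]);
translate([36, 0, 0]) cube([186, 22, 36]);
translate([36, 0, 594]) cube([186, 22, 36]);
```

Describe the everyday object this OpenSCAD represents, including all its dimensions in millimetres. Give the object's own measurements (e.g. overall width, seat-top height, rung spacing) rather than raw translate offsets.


A rectangular picture frame lying in the x–z plane (depth along y). The opening is 186 mm wide (x) by 558 mm tall (z), surrounded by a border 36 mm wide on all four sides. The frame is 22 mm deep and is made of two full-height vertical stiles with two horizontal rails fitted between them.


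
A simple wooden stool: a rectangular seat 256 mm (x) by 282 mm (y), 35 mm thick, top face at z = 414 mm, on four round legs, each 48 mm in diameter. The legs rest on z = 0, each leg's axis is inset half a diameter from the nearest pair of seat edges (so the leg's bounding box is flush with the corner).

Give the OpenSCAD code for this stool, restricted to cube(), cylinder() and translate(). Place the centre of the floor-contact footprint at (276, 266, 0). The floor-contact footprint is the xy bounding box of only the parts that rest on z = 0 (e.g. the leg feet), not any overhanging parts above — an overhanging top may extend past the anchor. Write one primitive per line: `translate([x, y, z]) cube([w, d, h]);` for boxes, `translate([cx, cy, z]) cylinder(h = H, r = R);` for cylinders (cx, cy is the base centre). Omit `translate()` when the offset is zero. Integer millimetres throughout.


translate([148, 125, 379]) cube([256, 282, 35]);
translate([172, 149, 0]) cylinder(h = 379, r = 24);
translate([380, 149, 0]) cylinder(h = 379, r = 24);
translate([172, 383, 0]) cylinder(h = 379, r = 24);
translate([380, 383, 0]) cylinder(h = 379, r = 24);


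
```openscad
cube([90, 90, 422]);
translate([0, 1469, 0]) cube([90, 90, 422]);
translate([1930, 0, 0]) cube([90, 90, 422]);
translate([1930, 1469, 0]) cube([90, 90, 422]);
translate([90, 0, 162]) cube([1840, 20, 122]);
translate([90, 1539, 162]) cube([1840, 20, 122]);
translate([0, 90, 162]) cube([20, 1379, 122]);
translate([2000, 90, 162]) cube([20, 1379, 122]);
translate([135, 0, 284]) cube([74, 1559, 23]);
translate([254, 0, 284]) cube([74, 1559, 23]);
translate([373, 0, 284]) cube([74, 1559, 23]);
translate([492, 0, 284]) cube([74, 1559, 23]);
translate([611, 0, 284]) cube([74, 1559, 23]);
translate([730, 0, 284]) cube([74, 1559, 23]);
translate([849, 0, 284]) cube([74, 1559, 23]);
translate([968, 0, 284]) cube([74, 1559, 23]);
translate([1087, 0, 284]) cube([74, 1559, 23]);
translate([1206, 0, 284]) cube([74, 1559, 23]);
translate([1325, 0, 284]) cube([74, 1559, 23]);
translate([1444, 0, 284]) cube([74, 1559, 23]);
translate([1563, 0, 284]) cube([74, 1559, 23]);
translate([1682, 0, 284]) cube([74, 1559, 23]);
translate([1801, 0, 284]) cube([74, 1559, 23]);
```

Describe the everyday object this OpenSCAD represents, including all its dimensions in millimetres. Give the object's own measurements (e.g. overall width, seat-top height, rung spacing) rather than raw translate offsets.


A bed frame 2020 mm long (x) by 1559 mm wide (y). Four 90×90 mm corner posts, 422 mm tall, at the corners of the footprint. Four rails of 20 mm thickness and 122 mm height run between adjacent posts with their undersides at z = 162 mm, their outer faces flush with the outside of the frame (the two x-running rails run between the posts' inner faces; the two y-running rails run between the posts' inner faces). 15 slats, each 74 mm wide (x) and 23 mm thick, lie across the top of the two x-running rails, running the full 1559 mm width of the frame in y; along x they sit between the end posts with a 45 mm gap after the −x posts and between neighbouring slats, leaving 55 mm before the +x posts.
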